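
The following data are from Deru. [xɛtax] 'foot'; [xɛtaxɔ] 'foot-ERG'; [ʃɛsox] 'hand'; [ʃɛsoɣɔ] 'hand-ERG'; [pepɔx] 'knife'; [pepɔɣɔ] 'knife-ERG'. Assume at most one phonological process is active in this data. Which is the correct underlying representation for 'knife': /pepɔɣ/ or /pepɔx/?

The stem for 'knife' ends in [x] in [pepɔx] but [ɣ] in [pepɔɣɔ].
But 'foot' keeps [x] in both environments ([xɛtax], [xɛtaxɔ]), so there is no rule changing /x/ to [ɣ] before the ERG suffix.
The alternation reflects word-final obstruent devoicing: voiced obstruents become voiceless word-finally. /ɣ/ is underlying.

/pepɔɣ/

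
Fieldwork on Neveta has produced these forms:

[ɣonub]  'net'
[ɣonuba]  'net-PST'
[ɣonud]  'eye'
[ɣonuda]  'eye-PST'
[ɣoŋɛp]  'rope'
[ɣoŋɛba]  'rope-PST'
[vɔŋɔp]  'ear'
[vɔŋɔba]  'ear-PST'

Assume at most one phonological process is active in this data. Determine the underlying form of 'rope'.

The root 'rope' surfaces as [ɣoŋɛp] and [ɣoŋɛba], with a stem-final [p] ~ [b] alternation.
If /b/ were underlying and a rule turned it into [p] in isolation, 'net' would also alternate; but it has [b] in both [ɣonub] and [ɣonuba].
So /p/ is underlying, and a rule of intervocalic voicing — voiceless stops become voiced between vowels — gives [b].
So 'rope' = /ɣoŋɛp/.

/ɣoŋɛp/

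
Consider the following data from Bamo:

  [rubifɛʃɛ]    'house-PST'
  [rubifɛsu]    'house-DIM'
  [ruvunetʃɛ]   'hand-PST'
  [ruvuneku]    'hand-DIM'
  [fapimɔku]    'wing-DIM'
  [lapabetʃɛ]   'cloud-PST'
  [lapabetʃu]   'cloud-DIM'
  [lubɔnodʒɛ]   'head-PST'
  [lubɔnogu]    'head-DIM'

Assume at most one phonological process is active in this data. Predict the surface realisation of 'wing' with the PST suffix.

'hand' shows [tʃ] ~ [k] at the end of the stem ([ruvunetʃɛ] vs [ruvuneku]).
If /tʃ/ were underlying and a rule turned it into [k] before the DIM suffix, 'cloud' would also alternate; but it has [tʃ] in both [lapabetʃɛ] and [lapabetʃu].
The underlying segment must be /k/; /k/, /g/ and /s/ become palato-alveolar [tʃ], [dʒ] and [ʃ] before a front vowel, yielding [tʃ] there.
The one attested form of 'wing', [fapimɔku], shows underlying /fapimɔk/. Applying the same rule before a front vowel gives [fapimɔtʃɛ].

[fapimɔtʃɛ]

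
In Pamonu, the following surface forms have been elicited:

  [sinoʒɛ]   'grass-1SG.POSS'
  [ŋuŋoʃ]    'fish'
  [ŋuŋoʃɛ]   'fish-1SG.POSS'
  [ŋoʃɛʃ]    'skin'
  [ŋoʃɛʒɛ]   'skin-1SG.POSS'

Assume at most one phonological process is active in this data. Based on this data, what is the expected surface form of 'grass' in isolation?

[sinoʃ]

The stem for 'skin' ends in [ʃ] in [ŋoʃɛʃ] but [ʒ] in [ŋoʃɛʒɛ].
But 'fish' keeps [ʃ] in both environments ([ŋuŋoʃ], [ŋuŋoʃɛ]), so there is no rule changing /ʃ/ to [ʒ] before the 1SG.POSS suffix.
So /ʒ/ is underlying, and a rule of word-final obstruent devoicing — voiced obstruents become voiceless word-finally — gives [ʃ].
The one attested form of 'grass', [sinoʒɛ], shows underlying /sinoʒ/. Applying the same rule word-finally gives [sinoʃ].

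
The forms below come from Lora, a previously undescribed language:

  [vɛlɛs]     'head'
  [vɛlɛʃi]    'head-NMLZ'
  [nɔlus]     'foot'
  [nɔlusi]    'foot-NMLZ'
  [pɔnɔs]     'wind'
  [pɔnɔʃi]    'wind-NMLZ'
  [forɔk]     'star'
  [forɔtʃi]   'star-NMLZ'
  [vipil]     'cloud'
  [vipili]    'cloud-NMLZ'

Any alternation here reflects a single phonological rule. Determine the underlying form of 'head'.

The root 'head' surfaces as [vɛlɛs] and [vɛlɛʃi], with a stem-final [s] ~ [ʃ] alternation.
But 'foot' keeps [s] in both environments ([nɔlus], [nɔlusi]), so there is no rule changing /s/ to [ʃ] before the NMLZ suffix.
The alternation reflects depalatalization: palato-alveolar /tʃ/ and /ʃ/ become [k] and [s] when no front vowel follows. /ʃ/ is underlying.

/vɛlɛʃ/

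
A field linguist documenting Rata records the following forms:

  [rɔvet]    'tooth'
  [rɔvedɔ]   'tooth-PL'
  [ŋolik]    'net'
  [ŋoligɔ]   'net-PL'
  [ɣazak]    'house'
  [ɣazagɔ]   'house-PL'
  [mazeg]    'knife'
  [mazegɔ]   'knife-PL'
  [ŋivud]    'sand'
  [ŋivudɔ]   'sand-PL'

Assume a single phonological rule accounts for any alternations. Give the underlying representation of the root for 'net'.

/ŋolik/

The stem for 'net' ends in [k] in [ŋolik] but [g] in [ŋoligɔ].
Compare 'knife', with invariant [g] in [mazeg] and [mazegɔ]: an analysis with underlying /g/ and a rule producing [k] in isolation would wrongly predict alternation here too.
So /k/ is underlying, and a rule of intervocalic voicing — voiceless stops become voiced between vowels — gives [g].
So 'net' = /ŋolik/.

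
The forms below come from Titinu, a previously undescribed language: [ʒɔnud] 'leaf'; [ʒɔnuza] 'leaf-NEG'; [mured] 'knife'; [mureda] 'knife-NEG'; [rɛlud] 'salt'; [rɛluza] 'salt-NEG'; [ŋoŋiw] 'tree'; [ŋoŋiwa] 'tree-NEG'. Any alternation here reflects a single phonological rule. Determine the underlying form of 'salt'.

The root 'salt' surfaces as [rɛlud] and [rɛluza], with a stem-final [d] ~ [z] alternation.
The stem 'knife' ([mured], [mureda]) shows [d] unchanged in both environments, so [d] cannot be basic with [z] derived before the NEG suffix.
Therefore /z/ is basic and [d] is derived by word-final hardening (voiced fricatives become stops word-finally).

/rɛluz/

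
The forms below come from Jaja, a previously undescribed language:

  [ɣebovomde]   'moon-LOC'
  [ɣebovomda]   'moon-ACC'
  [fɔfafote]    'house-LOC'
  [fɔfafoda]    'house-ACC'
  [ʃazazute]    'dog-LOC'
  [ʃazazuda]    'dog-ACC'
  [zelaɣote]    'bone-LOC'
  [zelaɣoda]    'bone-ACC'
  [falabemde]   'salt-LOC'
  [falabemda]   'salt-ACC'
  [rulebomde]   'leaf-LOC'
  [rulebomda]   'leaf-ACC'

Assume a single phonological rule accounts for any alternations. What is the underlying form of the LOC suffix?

The LOC suffix surfaces as [-de] and [-te], depending on the final segment of the stem.
By contrast the ACC suffix keeps its initial [d] throughout — that segment must be underlying.
The LOC suffix is therefore /-te/ underlyingly, with post-nasal voicing: voiceless stops become voiced after a nasal.

/-te/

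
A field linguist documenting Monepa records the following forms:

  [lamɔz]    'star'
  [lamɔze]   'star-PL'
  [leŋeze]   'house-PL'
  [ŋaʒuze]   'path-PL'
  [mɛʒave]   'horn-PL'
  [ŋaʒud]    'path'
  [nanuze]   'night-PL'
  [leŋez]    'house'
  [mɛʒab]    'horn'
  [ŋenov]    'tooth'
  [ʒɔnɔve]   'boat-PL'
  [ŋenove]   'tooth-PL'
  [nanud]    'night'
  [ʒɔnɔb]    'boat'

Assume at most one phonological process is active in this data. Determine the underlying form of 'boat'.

/ʒɔnɔb/

'boat' shows [v] ~ [b] at the end of the stem ([ʒɔnɔve] vs [ʒɔnɔb]).
The stem 'tooth' ([ŋenove], [ŋenov]) shows [v] unchanged in both environments, so [v] cannot be basic with [b] derived in isolation.
Therefore /b/ is basic and [v] is derived by intervocalic spirantization (voiced stops become fricatives between vowels).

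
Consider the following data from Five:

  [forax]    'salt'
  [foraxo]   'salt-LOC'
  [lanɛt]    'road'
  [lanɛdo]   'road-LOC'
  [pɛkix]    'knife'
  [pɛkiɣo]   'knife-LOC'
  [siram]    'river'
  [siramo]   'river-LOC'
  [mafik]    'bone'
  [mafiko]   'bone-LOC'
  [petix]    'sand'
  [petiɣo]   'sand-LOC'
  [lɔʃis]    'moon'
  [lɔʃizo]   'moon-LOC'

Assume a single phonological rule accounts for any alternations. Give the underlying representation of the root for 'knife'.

The root 'knife' surfaces as [pɛkix] and [pɛkiɣo], with a stem-final [x] ~ [ɣ] alternation.
Compare 'salt', with invariant [x] in [forax] and [foraxo]: an analysis with underlying /x/ and a rule producing [ɣ] before the LOC suffix would wrongly predict alternation here too.
The alternation reflects word-final obstruent devoicing: voiced obstruents become voiceless word-finally. /ɣ/ is underlying.

/pɛkiɣ/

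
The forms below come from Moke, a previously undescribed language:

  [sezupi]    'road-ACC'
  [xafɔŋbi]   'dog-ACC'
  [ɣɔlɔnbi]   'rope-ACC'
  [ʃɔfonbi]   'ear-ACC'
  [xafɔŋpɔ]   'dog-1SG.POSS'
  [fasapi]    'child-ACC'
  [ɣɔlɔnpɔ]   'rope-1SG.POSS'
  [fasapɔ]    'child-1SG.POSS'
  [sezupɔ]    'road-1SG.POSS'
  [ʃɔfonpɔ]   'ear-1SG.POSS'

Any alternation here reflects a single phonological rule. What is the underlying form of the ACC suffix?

The ACC suffix surfaces as [-bi] and [-pi], depending on the final segment of the stem.
The 1SG.POSS suffix, which begins with [p], is invariant after every stem; so [p] is not altered by any rule here.
So the underlying form is /-bi/, and voiced stops become voiceless after a vowel.

/-bi/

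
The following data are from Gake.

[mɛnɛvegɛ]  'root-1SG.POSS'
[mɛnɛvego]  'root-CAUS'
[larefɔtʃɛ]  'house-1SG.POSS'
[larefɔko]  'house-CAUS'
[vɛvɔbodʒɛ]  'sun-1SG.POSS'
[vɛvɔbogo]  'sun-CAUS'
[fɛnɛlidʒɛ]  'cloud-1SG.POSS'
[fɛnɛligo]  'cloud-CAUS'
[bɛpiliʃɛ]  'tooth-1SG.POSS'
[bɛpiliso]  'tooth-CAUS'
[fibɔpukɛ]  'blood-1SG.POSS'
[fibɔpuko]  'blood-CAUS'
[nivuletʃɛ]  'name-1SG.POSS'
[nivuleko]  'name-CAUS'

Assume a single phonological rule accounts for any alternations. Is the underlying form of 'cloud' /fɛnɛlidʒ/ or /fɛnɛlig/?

/fɛnɛlidʒ/

The root 'cloud' surfaces as [fɛnɛlidʒɛ] and [fɛnɛligo], with a stem-final [dʒ] ~ [g] alternation.
The stem 'root' ([mɛnɛvegɛ], [mɛnɛvego]) shows [g] unchanged in both environments, so [g] cannot be basic with [dʒ] derived before the 1SG.POSS suffix.
The underlying segment must be /dʒ/; palato-alveolar /tʃ/, /dʒ/ and /ʃ/ become [k], [g] and [s] when no front vowel follows, yielding [g] there.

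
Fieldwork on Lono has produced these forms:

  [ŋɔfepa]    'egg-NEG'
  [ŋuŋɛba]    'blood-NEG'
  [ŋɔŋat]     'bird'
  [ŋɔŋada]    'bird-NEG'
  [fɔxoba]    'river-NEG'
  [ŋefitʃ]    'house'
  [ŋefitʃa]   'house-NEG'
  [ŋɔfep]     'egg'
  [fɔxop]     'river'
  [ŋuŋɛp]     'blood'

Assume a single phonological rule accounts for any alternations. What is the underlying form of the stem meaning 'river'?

/fɔxob/

'river' shows [b] ~ [p] at the end of the stem ([fɔxoba] vs [fɔxop]).
Compare 'egg', with invariant [p] in [ŋɔfepa] and [ŋɔfep]: an analysis with underlying /p/ and a rule producing [b] before the NEG suffix would wrongly predict alternation here too.
The underlying segment must be /b/; voiced obstruents become voiceless word-finally, yielding [p] there.
So 'river' = /fɔxob/.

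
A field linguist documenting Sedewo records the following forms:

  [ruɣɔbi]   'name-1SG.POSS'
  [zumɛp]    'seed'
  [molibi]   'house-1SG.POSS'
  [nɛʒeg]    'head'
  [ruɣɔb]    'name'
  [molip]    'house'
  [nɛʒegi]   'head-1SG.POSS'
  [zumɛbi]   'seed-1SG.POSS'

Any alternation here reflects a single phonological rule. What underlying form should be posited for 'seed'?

/zumɛp/

The root 'seed' surfaces as [zumɛp] and [zumɛbi], with a stem-final [p] ~ [b] alternation.
If /b/ were underlying and a rule turned it into [p] in isolation, 'name' would also alternate; but it has [b] in both [ruɣɔb] and [ruɣɔbi].
The alternation reflects intervocalic voicing: voiceless stops become voiced between vowels. /p/ is underlying.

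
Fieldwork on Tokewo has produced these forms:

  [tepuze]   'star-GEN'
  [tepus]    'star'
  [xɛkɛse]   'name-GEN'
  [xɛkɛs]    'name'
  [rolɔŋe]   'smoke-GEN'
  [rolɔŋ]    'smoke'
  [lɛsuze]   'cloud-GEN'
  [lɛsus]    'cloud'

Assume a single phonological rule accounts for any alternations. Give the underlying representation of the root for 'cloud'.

/lɛsuz/

The root 'cloud' surfaces as [lɛsuze] and [lɛsus], with a stem-final [z] ~ [s] alternation.
Compare 'name', with invariant [s] in [xɛkɛse] and [xɛkɛs]: an analysis with underlying /s/ and a rule producing [z] before the GEN suffix would wrongly predict alternation here too.
The underlying segment must be /z/; voiced obstruents become voiceless word-finally, yielding [s] there.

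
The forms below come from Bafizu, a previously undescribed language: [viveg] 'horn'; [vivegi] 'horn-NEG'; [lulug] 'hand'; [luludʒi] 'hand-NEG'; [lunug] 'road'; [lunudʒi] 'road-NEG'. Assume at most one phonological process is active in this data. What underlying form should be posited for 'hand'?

The root 'hand' surfaces as [lulug] and [luludʒi], with a stem-final [g] ~ [dʒ] alternation.
If /g/ were underlying and a rule turned it into [dʒ] before the NEG suffix, 'horn' would also alternate; but it has [g] in both [viveg] and [vivegi].
So /dʒ/ is underlying, and a rule of depalatalization — palato-alveolar /dʒ/ becomes [g] when no front vowel follows — gives [g].
The underlying form of 'hand' is therefore /luludʒ/.

/luludʒ/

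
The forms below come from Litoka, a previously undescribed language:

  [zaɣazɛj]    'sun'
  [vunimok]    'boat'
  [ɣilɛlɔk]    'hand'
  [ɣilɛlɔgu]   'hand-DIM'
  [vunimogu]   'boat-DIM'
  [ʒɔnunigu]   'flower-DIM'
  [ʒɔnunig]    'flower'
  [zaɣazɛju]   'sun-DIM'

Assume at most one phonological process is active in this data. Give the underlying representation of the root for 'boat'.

'boat' shows [g] ~ [k] at the end of the stem ([vunimogu] vs [vunimok]).
Compare 'flower', with invariant [g] in [ʒɔnunigu] and [ʒɔnunig]: an analysis with underlying /g/ and a rule producing [k] in isolation would wrongly predict alternation here too.
The underlying segment must be /k/; voiceless stops become voiced between vowels, yielding [g] there.
So 'boat' = /vunimok/.

/vunimok/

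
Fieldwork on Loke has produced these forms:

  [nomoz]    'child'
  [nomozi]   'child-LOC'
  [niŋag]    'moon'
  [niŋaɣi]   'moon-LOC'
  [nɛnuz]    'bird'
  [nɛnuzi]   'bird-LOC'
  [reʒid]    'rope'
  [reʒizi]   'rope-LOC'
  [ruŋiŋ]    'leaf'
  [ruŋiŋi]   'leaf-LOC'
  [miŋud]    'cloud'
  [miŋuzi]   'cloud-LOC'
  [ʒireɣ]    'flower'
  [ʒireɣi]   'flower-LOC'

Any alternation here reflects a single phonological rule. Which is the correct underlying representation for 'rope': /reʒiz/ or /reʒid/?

The root 'rope' surfaces as [reʒid] and [reʒizi], with a stem-final [d] ~ [z] alternation.
Compare 'bird', with invariant [z] in [nɛnuz] and [nɛnuzi]: an analysis with underlying /z/ and a rule producing [d] in isolation would wrongly predict alternation here too.
The alternation reflects intervocalic spirantization: voiced stops become fricatives between vowels. /d/ is underlying.

/reʒid/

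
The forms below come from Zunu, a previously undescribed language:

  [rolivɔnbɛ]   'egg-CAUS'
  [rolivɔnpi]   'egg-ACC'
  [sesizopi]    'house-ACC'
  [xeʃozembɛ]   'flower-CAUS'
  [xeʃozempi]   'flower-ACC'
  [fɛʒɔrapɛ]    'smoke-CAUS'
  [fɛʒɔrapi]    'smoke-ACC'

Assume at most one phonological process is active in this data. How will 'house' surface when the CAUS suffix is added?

The CAUS suffix surfaces as [-bɛ] and [-pɛ], depending on the final segment of the stem.
By contrast the ACC suffix keeps its initial [p] throughout — that segment must be underlying.
So the underlying form is /-bɛ/, and voiced stops become voiceless after a vowel.
After 'house', which ends in a vowel, the suffix surfaces as [-pɛ], giving [sesizopɛ].

[sesizopɛ]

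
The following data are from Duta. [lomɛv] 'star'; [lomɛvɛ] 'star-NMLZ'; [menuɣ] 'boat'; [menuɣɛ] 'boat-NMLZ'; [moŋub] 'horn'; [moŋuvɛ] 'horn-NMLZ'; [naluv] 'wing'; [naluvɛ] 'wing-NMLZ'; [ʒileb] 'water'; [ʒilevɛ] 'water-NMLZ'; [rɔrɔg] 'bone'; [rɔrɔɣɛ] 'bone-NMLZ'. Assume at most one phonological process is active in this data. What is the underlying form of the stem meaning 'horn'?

The stem for 'horn' ends in [b] in [moŋub] but [v] in [moŋuvɛ].
If /v/ were underlying and a rule turned it into [b] in isolation, 'wing' would also alternate; but it has [v] in both [naluv] and [naluvɛ].
The alternation reflects intervocalic spirantization: voiced stops become fricatives between vowels. /b/ is underlying.
So 'horn' = /moŋub/.

/moŋub/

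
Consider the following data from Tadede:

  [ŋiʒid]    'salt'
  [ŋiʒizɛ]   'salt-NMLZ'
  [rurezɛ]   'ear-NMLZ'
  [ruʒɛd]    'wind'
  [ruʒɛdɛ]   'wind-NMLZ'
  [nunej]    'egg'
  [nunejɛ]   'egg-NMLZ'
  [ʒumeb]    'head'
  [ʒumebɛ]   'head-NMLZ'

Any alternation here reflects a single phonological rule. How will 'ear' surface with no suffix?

In [ŋiʒid] and [ŋiʒizɛ] the final segment of 'salt' alternates: [d] ~ [z].
But 'wind' keeps [d] in both environments ([ruʒɛd], [ruʒɛdɛ]), so there is no rule changing /d/ to [z] before the NMLZ suffix.
Therefore /z/ is basic and [d] is derived by word-final hardening (voiced fricatives become stops word-finally).
From [rurezɛ] the stem 'ear' is /rurez/; word-finally this yields [rured].

[rured]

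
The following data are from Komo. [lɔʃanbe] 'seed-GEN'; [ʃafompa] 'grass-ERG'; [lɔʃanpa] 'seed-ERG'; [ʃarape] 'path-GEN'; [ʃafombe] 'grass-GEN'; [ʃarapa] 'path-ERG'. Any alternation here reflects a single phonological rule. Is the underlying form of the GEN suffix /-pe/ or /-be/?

The GEN morpheme has two allomorphs, [-be] and [-pe].
The ERG suffix, which begins with [p], is invariant after every stem; so [p] is not altered by any rule here.
The GEN suffix is therefore /-be/ underlyingly, with post-vocalic devoicing: voiced stops become voiceless after a vowel.

/-be/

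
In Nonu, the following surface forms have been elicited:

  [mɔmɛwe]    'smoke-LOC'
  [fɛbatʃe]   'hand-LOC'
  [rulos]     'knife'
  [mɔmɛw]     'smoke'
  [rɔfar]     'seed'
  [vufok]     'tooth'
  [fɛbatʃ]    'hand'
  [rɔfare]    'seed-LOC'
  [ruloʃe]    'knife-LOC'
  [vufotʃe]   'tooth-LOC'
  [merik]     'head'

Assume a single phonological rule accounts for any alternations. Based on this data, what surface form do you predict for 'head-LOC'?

[meritʃe]

The root 'tooth' surfaces as [vufotʃe] and [vufok], with a stem-final [tʃ] ~ [k] alternation.
The stem 'hand' ([fɛbatʃe], [fɛbatʃ]) shows [tʃ] unchanged in both environments, so [tʃ] cannot be basic with [k] derived in isolation.
The underlying segment must be /k/; /k/ and /s/ become palato-alveolar [tʃ] and [ʃ] before a front vowel, yielding [tʃ] there.
From [merik] the stem 'head' is /merik/; before a front vowel this yields [meritʃe].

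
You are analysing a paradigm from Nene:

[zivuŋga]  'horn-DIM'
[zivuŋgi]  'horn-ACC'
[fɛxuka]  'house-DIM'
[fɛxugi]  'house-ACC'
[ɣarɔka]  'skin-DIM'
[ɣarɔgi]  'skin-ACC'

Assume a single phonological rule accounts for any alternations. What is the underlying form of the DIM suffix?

The DIM morpheme has two allomorphs, [-ga] and [-ka].
The ACC suffix, which begins with [g], is invariant after every stem; so [g] is not altered by any rule here.
So the underlying form is /-ka/, and voiceless stops become voiced after a nasal.

/-ka/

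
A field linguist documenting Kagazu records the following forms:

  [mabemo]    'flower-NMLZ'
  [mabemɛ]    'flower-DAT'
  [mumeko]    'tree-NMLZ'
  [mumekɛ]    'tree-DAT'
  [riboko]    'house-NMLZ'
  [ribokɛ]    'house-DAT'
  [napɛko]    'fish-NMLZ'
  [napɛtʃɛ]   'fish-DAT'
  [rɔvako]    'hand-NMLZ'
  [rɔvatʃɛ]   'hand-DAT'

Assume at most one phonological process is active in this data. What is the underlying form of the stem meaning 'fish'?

/napɛtʃ/

'fish' shows [k] ~ [tʃ] at the end of the stem ([napɛko] vs [napɛtʃɛ]).
If /k/ were underlying and a rule turned it into [tʃ] before the DAT suffix, 'tree' would also alternate; but it has [k] in both [mumeko] and [mumekɛ].
The alternation reflects depalatalization: palato-alveolar /tʃ/ becomes [k] when no front vowel follows. /tʃ/ is underlying.
The underlying form of 'fish' is therefore /napɛtʃ/.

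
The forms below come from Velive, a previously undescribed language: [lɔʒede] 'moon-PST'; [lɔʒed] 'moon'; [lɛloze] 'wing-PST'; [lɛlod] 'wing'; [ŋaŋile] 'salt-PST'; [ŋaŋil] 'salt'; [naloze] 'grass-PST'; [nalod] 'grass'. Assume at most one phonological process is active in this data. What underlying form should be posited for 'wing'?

/lɛloz/

The stem for 'wing' ends in [z] in [lɛloze] but [d] in [lɛlod].
But 'moon' keeps [d] in both environments ([lɔʒede], [lɔʒed]), so there is no rule changing /d/ to [z] before the PST suffix.
The underlying segment must be /z/; voiced fricatives become stops word-finally, yielding [d] there.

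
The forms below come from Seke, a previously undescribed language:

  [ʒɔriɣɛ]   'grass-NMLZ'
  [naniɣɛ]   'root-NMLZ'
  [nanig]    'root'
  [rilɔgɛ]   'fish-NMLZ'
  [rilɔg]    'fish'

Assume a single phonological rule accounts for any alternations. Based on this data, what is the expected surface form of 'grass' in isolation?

[ʒɔrig]

The stem for 'root' ends in [ɣ] in [naniɣɛ] but [g] in [nanig].
But 'fish' keeps [g] in both environments ([rilɔgɛ], [rilɔg]), so there is no rule changing /g/ to [ɣ] before the NMLZ suffix.
Therefore /ɣ/ is basic and [g] is derived by word-final hardening (voiced fricatives become stops word-finally).
From [ʒɔriɣɛ] the stem 'grass' is /ʒɔriɣ/; word-finally this yields [ʒɔrig].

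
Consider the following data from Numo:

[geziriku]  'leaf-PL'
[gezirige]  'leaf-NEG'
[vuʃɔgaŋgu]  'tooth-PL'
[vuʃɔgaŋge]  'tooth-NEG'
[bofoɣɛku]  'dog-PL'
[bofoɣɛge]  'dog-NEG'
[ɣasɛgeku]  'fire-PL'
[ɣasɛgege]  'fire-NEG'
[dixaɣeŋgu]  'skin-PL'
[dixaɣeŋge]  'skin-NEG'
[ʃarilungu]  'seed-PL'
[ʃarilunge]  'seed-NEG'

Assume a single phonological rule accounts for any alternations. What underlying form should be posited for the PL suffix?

The PL suffix surfaces as [-gu] and [-ku], depending on the final segment of the stem.
The NEG suffix, which begins with [g], is invariant after every stem; so [g] is not altered by any rule here.
The PL suffix is therefore /-ku/ underlyingly, with post-nasal voicing: voiceless stops become voiced after a nasal.

/-ku/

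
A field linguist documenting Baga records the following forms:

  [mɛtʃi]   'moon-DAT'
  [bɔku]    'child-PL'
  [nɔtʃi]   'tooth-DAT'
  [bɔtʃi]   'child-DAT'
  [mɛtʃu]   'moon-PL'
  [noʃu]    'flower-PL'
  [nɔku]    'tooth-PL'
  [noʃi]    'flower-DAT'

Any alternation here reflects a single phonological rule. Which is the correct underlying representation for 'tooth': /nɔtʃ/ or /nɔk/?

'tooth' shows [k] ~ [tʃ] at the end of the stem ([nɔku] vs [nɔtʃi]).
The stem 'moon' ([mɛtʃu], [mɛtʃi]) shows [tʃ] unchanged in both environments, so [tʃ] cannot be basic with [k] derived before the PL suffix.
Therefore /k/ is basic and [tʃ] is derived by palatalization before a front vowel (/k/ becomes palato-alveolar [tʃ] before a front vowel).

/nɔk/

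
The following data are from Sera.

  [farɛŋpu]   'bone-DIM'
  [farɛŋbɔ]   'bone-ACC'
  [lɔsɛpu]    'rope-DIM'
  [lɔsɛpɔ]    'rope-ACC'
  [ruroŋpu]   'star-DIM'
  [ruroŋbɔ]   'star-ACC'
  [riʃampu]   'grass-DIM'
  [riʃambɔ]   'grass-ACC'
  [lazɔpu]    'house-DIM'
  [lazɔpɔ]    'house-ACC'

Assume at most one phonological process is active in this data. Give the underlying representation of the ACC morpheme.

/-bɔ/

The ACC morpheme has two allomorphs, [-bɔ] and [-pɔ].
The DIM suffix, which begins with [p], is invariant after every stem; so [p] is not altered by any rule here.
So the underlying form is /-bɔ/, and voiced stops become voiceless after a vowel.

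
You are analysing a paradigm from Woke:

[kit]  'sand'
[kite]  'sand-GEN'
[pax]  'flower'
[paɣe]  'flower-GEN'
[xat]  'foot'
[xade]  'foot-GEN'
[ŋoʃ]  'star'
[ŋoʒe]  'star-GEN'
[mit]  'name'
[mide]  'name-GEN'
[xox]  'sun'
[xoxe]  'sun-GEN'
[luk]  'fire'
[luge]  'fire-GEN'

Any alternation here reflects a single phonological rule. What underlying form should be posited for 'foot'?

The root 'foot' surfaces as [xat] and [xade], with a stem-final [t] ~ [d] alternation.
But 'sand' keeps [t] in both environments ([kit], [kite]), so there is no rule changing /t/ to [d] before the GEN suffix.
The underlying segment must be /d/; voiced obstruents become voiceless word-finally, yielding [t] there.

/xad/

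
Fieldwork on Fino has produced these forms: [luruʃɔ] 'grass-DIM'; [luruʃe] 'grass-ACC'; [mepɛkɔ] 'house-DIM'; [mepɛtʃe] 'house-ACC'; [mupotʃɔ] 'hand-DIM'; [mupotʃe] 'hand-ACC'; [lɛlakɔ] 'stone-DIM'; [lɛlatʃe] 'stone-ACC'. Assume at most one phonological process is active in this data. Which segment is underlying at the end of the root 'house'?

/k/

In [mepɛkɔ] and [mepɛtʃe] the final segment of 'house' alternates: [k] ~ [tʃ].
The stem 'hand' ([mupotʃɔ], [mupotʃe]) shows [tʃ] unchanged in both environments, so [tʃ] cannot be basic with [k] derived before the DIM suffix.
Therefore /k/ is basic and [tʃ] is derived by palatalization before a front vowel (/k/ becomes palato-alveolar [tʃ] before a front vowel).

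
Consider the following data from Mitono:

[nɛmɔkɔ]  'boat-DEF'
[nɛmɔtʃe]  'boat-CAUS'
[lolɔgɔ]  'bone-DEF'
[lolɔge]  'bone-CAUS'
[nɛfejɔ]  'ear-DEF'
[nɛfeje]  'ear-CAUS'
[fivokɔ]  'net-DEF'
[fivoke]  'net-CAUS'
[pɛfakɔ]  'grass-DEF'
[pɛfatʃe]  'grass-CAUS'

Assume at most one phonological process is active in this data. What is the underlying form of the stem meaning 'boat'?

The root 'boat' surfaces as [nɛmɔkɔ] and [nɛmɔtʃe], with a stem-final [k] ~ [tʃ] alternation.
But 'net' keeps [k] in both environments ([fivokɔ], [fivoke]), so there is no rule changing /k/ to [tʃ] before the CAUS suffix.
Therefore /tʃ/ is basic and [k] is derived by depalatalization (palato-alveolar /tʃ/ becomes [k] when no front vowel follows).

/nɛmɔtʃ/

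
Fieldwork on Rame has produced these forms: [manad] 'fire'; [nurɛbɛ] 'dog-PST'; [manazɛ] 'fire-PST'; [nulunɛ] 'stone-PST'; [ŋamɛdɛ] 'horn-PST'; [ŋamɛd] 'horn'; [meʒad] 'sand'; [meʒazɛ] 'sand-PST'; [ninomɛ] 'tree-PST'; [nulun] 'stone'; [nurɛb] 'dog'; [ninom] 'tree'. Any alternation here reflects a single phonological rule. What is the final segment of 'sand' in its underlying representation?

The root 'sand' surfaces as [meʒazɛ] and [meʒad], with a stem-final [z] ~ [d] alternation.
The stem 'horn' ([ŋamɛdɛ], [ŋamɛd]) shows [d] unchanged in both environments, so [d] cannot be basic with [z] derived before the PST suffix.
The alternation reflects word-final hardening: voiced fricatives become stops word-finally. /z/ is underlying.

/z/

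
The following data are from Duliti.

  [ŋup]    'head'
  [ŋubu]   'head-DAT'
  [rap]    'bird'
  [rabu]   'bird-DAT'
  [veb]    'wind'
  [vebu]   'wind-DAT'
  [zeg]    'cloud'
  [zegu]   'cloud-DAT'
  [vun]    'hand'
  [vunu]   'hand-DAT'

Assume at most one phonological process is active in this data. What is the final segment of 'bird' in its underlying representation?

/p/

In [rap] and [rabu] the final segment of 'bird' alternates: [p] ~ [b].
The stem 'wind' ([veb], [vebu]) shows [b] unchanged in both environments, so [b] cannot be basic with [p] derived in isolation.
The alternation reflects intervocalic voicing: voiceless stops become voiced between vowels. /p/ is underlying.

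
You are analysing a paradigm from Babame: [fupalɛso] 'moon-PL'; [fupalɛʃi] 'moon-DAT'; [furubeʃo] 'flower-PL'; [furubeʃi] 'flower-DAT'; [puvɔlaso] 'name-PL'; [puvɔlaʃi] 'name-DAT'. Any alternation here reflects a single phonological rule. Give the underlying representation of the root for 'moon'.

'moon' shows [s] ~ [ʃ] at the end of the stem ([fupalɛso] vs [fupalɛʃi]).
The stem 'flower' ([furubeʃo], [furubeʃi]) shows [ʃ] unchanged in both environments, so [ʃ] cannot be basic with [s] derived before the PL suffix.
So /s/ is underlying, and a rule of palatalization before a front vowel — /s/ becomes palato-alveolar [ʃ] before a front vowel — gives [ʃ].

/fupalɛs/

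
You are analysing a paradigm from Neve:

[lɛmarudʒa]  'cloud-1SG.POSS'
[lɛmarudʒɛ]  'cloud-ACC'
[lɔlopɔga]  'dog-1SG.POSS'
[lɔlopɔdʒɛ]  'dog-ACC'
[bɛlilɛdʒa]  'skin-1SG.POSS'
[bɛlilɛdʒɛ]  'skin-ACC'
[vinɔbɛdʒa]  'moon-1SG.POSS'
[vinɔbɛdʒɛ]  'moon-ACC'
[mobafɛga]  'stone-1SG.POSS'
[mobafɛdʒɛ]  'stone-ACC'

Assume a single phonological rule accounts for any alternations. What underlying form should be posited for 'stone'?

In [mobafɛga] and [mobafɛdʒɛ] the final segment of 'stone' alternates: [g] ~ [dʒ].
If /dʒ/ were underlying and a rule turned it into [g] before the 1SG.POSS suffix, 'skin' would also alternate; but it has [dʒ] in both [bɛlilɛdʒa] and [bɛlilɛdʒɛ].
The underlying segment must be /g/; /g/ becomes palato-alveolar [dʒ] before a front vowel, yielding [dʒ] there.
Hence 'stone' is /mobafɛg/ underlyingly.

/mobafɛg/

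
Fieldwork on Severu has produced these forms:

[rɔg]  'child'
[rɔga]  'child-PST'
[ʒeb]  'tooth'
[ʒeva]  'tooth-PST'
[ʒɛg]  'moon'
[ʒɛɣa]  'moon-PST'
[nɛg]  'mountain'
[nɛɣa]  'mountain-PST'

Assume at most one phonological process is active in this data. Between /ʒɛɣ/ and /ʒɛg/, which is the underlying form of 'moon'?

'moon' shows [g] ~ [ɣ] at the end of the stem ([ʒɛg] vs [ʒɛɣa]).
But 'child' keeps [g] in both environments ([rɔg], [rɔga]), so there is no rule changing /g/ to [ɣ] before the PST suffix.
So /ɣ/ is underlying, and a rule of word-final hardening — voiced fricatives become stops word-finally — gives [g].

/ʒɛɣ/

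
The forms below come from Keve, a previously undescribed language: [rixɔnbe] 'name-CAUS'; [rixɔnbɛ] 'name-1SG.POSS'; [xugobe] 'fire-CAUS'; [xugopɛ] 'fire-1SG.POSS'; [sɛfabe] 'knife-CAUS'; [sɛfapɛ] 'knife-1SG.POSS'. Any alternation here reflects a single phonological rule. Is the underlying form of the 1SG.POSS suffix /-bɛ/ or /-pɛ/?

/-pɛ/

The 1SG.POSS suffix surfaces as [-bɛ] and [-pɛ], depending on the final segment of the stem.
By contrast the CAUS suffix keeps its initial [b] throughout — that segment must be underlying.
The 1SG.POSS suffix is therefore /-pɛ/ underlyingly, with post-nasal voicing: voiceless stops become voiced after a nasal.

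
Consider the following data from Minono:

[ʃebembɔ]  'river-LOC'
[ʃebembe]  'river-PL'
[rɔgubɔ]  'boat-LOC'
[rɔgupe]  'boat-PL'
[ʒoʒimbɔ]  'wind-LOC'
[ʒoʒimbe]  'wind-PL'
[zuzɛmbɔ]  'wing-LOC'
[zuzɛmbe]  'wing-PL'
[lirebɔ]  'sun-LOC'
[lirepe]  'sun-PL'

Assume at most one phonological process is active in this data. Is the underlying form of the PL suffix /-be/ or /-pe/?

The PL morpheme has two allomorphs, [-be] and [-pe].
The LOC suffix, which begins with [b], is invariant after every stem; so [b] is not altered by any rule here.
So the underlying form is /-pe/, and voiceless stops become voiced after a nasal.

/-pe/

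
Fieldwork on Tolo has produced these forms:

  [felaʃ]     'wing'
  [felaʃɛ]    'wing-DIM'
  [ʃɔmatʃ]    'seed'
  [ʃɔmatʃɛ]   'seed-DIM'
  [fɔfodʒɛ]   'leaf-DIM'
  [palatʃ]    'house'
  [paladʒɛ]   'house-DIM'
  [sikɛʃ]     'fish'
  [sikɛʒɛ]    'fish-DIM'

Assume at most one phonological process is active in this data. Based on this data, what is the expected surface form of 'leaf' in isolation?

The stem for 'house' ends in [tʃ] in [palatʃ] but [dʒ] in [paladʒɛ].
If /tʃ/ were underlying and a rule turned it into [dʒ] before the DIM suffix, 'seed' would also alternate; but it has [tʃ] in both [ʃɔmatʃ] and [ʃɔmatʃɛ].
The underlying segment must be /dʒ/; voiced obstruents become voiceless word-finally, yielding [tʃ] there.
From [fɔfodʒɛ] the stem 'leaf' is /fɔfodʒ/; word-finally this yields [fɔfotʃ].

[fɔfotʃ]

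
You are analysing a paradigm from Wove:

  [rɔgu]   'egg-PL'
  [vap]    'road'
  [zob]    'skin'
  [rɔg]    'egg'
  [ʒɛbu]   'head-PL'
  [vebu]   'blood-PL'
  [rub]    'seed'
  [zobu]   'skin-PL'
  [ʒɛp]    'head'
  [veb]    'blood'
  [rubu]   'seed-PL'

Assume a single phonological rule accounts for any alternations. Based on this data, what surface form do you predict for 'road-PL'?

[vabu]

The root 'head' surfaces as [ʒɛp] and [ʒɛbu], with a stem-final [p] ~ [b] alternation.
The stem 'seed' ([rub], [rubu]) shows [b] unchanged in both environments, so [b] cannot be basic with [p] derived in isolation.
The underlying segment must be /p/; voiceless stops become voiced between vowels, yielding [b] there.
The one attested form of 'road', [vap], shows underlying /vap/. Applying the same rule between vowels gives [vabu].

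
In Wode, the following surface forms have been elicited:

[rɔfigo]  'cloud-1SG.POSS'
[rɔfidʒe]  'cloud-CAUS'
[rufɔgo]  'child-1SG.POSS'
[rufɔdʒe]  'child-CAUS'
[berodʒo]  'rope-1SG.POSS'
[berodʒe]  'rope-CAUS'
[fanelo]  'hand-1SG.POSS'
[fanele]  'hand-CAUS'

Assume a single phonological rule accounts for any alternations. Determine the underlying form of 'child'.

/rufɔg/

In [rufɔgo] and [rufɔdʒe] the final segment of 'child' alternates: [g] ~ [dʒ].
Compare 'rope', with invariant [dʒ] in [berodʒo] and [berodʒe]: an analysis with underlying /dʒ/ and a rule producing [g] before the 1SG.POSS suffix would wrongly predict alternation here too.
The underlying segment must be /g/; /g/ becomes palato-alveolar [dʒ] before a front vowel, yielding [dʒ] there.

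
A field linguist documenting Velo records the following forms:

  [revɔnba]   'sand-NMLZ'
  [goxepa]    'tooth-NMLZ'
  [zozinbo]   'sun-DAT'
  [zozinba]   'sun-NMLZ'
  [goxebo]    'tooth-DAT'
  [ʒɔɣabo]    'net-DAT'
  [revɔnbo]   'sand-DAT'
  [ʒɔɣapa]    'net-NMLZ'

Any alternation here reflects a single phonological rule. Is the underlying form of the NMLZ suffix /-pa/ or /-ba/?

The NMLZ suffix surfaces as [-ba] and [-pa], depending on the final segment of the stem.
By contrast the DAT suffix keeps its initial [b] throughout — that segment must be underlying.
So the underlying form is /-pa/, and voiceless stops become voiced after a nasal.

/-pa/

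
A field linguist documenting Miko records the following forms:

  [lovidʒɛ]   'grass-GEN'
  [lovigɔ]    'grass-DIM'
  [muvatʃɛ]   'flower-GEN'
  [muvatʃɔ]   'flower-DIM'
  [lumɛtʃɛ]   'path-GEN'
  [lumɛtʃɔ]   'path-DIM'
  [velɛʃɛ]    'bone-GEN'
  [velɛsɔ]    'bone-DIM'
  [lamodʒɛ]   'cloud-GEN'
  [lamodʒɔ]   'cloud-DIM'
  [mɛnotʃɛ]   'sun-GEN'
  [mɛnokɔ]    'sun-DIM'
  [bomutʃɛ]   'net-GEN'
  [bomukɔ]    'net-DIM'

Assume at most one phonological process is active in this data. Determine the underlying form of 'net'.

'net' shows [tʃ] ~ [k] at the end of the stem ([bomutʃɛ] vs [bomukɔ]).
But 'path' keeps [tʃ] in both environments ([lumɛtʃɛ], [lumɛtʃɔ]), so there is no rule changing /tʃ/ to [k] before the DIM suffix.
So /k/ is underlying, and a rule of palatalization before a front vowel — /k/, /g/ and /s/ become palato-alveolar [tʃ], [dʒ] and [ʃ] before a front vowel — gives [tʃ].

/bomuk/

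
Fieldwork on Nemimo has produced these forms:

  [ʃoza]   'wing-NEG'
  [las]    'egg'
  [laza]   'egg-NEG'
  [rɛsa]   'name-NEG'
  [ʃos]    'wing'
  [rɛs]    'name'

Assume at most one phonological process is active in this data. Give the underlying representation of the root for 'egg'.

The stem for 'egg' ends in [s] in [las] but [z] in [laza].
Compare 'name', with invariant [s] in [rɛs] and [rɛsa]: an analysis with underlying /s/ and a rule producing [z] before the NEG suffix would wrongly predict alternation here too.
So /z/ is underlying, and a rule of word-final obstruent devoicing — voiced obstruents become voiceless word-finally — gives [s].
The underlying form of 'egg' is therefore /laz/.

/laz/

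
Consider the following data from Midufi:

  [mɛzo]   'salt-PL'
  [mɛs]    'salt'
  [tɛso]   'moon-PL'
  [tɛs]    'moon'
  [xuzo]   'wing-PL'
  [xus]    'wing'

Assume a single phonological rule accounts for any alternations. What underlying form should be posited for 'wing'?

In [xuzo] and [xus] the final segment of 'wing' alternates: [z] ~ [s].
Compare 'moon', with invariant [s] in [tɛso] and [tɛs]: an analysis with underlying /s/ and a rule producing [z] before the PL suffix would wrongly predict alternation here too.
The alternation reflects word-final obstruent devoicing: voiced obstruents become voiceless word-finally. /z/ is underlying.

/xuz/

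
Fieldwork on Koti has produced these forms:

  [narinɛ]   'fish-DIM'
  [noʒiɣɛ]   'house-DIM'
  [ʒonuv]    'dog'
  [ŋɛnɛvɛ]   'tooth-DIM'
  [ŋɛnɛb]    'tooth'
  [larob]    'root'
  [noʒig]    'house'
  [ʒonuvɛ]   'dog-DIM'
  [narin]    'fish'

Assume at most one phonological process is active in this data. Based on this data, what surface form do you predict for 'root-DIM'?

'tooth' shows [b] ~ [v] at the end of the stem ([ŋɛnɛb] vs [ŋɛnɛvɛ]).
If /v/ were underlying and a rule turned it into [b] in isolation, 'dog' would also alternate; but it has [v] in both [ʒonuv] and [ʒonuvɛ].
Therefore /b/ is basic and [v] is derived by intervocalic spirantization (voiced stops become fricatives between vowels).
The one attested form of 'root', [larob], shows underlying /larob/. Applying the same rule between vowels gives [larovɛ].

[larovɛ]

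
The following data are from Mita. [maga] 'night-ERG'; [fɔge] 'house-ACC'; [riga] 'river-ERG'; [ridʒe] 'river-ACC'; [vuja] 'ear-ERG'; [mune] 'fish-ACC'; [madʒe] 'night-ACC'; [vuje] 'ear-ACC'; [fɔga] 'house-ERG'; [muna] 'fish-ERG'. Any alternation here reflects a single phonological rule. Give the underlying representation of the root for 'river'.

The root 'river' surfaces as [ridʒe] and [riga], with a stem-final [dʒ] ~ [g] alternation.
But 'house' keeps [g] in both environments ([fɔge], [fɔga]), so there is no rule changing /g/ to [dʒ] before the ACC suffix.
The underlying segment must be /dʒ/; palato-alveolar /dʒ/ becomes [g] when no front vowel follows, yielding [g] there.
The underlying form of 'river' is therefore /ridʒ/.

/ridʒ/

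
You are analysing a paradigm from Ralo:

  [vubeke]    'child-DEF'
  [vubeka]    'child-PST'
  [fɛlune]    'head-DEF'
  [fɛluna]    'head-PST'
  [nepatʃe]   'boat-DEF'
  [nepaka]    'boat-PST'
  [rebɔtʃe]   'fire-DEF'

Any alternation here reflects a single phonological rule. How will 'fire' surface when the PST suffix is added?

In [nepatʃe] and [nepaka] the final segment of 'boat' alternates: [tʃ] ~ [k].
The stem 'child' ([vubeke], [vubeka]) shows [k] unchanged in both environments, so [k] cannot be basic with [tʃ] derived before the DEF suffix.
The alternation reflects depalatalization: palato-alveolar /tʃ/ becomes [k] when no front vowel follows. /tʃ/ is underlying.
From [rebɔtʃe] the stem 'fire' is /rebɔtʃ/; when no front vowel follows this yields [rebɔka].

[rebɔka]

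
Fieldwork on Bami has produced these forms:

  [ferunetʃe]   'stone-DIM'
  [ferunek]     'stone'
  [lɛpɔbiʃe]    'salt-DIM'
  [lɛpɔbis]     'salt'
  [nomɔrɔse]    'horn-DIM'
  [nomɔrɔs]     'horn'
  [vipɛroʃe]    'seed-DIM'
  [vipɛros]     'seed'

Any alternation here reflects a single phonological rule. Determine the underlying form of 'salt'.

In [lɛpɔbiʃe] and [lɛpɔbis] the final segment of 'salt' alternates: [ʃ] ~ [s].
The stem 'horn' ([nomɔrɔse], [nomɔrɔs]) shows [s] unchanged in both environments, so [s] cannot be basic with [ʃ] derived before the DIM suffix.
The alternation reflects depalatalization: palato-alveolar /tʃ/ and /ʃ/ become [k] and [s] when no front vowel follows. /ʃ/ is underlying.

/lɛpɔbiʃ/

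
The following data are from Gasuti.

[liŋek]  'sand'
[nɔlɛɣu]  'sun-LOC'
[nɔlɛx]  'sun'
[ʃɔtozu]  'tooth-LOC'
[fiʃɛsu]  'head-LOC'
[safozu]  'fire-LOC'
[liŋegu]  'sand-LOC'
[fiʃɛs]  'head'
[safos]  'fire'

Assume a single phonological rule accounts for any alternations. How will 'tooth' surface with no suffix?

[ʃɔtos]

The root 'fire' surfaces as [safozu] and [safos], with a stem-final [z] ~ [s] alternation.
The stem 'head' ([fiʃɛsu], [fiʃɛs]) shows [s] unchanged in both environments, so [s] cannot be basic with [z] derived before the LOC suffix.
The underlying segment must be /z/; voiced obstruents become voiceless word-finally, yielding [s] there.
The one attested form of 'tooth', [ʃɔtozu], shows underlying /ʃɔtoz/. Applying the same rule word-finally gives [ʃɔtos].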